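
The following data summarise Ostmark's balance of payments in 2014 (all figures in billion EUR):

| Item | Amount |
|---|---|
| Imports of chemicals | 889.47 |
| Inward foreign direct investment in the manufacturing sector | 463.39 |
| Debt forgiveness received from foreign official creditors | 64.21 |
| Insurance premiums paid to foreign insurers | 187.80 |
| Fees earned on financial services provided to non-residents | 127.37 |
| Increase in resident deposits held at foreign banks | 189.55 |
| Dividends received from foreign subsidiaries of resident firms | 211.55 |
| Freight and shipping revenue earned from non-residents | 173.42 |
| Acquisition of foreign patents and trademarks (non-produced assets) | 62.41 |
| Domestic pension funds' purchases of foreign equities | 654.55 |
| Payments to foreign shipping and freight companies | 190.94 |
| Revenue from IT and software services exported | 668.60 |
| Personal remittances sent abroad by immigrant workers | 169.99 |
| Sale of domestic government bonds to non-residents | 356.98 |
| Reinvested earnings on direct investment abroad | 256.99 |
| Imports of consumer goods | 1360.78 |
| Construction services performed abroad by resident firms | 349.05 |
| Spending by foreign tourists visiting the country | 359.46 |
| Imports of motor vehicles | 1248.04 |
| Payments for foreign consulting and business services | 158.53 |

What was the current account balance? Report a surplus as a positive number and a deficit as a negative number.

-2059.11

Goods: -889.47 - 1248.04 - 1360.78 = -3498.29
Services: -158.53 + 127.37 + 349.05 - 190.94 + 173.42 + 668.60 - 187.80 + 359.46 = 1140.63
Primary income: 256.99 + 211.55 = 468.54
Secondary income: -169.99
Current account = (-3498.29) + 1140.63 + 468.54 + (-169.99) = -2059.11
(Excluded from the current account — financial account: inward foreign direct investment in the manufacturing sector 463.39, increase in resident deposits held at foreign banks 189.55, domestic pension funds' purchases of foreign equities 654.55, sale of domestic government bonds to non-residents 356.98; capital account: debt forgiveness received from foreign official creditors 64.21, acquisition of foreign patents and trademarks (non-produced assets) 62.41.)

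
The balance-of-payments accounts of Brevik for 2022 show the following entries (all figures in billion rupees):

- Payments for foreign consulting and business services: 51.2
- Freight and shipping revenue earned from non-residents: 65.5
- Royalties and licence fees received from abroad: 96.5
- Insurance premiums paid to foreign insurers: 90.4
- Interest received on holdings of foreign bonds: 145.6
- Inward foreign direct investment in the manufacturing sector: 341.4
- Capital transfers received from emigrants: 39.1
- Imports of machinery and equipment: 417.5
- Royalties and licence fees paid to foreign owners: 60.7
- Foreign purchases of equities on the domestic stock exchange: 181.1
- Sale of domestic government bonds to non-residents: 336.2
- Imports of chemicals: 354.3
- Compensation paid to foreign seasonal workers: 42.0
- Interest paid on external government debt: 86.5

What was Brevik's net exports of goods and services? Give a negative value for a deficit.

Goods: -417.5 - 354.3 = -771.8
Services: -90.4 - 60.7 - 51.2 + 65.5 + 96.5 = -40.3
Trade balance = -771.8 + (-40.3) = -812.1
(Excluded from the trade balance — primary income: interest received on holdings of foreign bonds 145.6, compensation paid to foreign seasonal workers 42.0, interest paid on external government debt 86.5; financial account: inward foreign direct investment in the manufacturing sector 341.4, foreign purchases of equities on the domestic stock exchange 181.1, sale of domestic government bonds to non-residents 336.2; capital account: capital transfers received from emigrants 39.1.)

-812.1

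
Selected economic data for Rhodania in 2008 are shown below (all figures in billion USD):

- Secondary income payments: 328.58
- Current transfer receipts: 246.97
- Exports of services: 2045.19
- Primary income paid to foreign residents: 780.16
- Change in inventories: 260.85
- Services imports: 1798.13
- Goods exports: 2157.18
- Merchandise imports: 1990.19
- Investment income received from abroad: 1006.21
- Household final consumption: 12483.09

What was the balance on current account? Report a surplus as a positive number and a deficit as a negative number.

Goods balance = 2157.18 - 1990.19 = 166.99
Services balance = 2045.19 - 1798.13 = 247.06
Trade balance (goods + services) = 166.99 + 247.06 = 414.05
Net primary income = 1006.21 - 780.16 = 226.05
Net secondary income = 246.97 - 328.58 = -81.61
Current account = 414.05 + 226.05 + (-81.61) = 558.49

558.49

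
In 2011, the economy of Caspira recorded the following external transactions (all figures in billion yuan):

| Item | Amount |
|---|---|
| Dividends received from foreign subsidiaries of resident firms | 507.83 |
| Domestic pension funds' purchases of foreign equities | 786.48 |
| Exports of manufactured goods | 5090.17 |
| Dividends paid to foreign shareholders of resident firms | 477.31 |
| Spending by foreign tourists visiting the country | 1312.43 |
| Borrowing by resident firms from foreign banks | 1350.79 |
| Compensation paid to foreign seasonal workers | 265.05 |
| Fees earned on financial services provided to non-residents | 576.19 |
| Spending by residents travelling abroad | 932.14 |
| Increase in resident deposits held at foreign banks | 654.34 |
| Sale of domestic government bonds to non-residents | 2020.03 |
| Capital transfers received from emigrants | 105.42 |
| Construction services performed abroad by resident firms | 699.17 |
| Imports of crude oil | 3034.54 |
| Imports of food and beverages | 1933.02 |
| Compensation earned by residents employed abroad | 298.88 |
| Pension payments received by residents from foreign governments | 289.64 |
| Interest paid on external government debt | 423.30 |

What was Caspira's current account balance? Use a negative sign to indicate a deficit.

1708.95

Goods: -1933.02 - 3034.54 + 5090.17 = 122.61
Services: -932.14 + 576.19 + 699.17 + 1312.43 = 1655.65
Primary income: -423.30 + 298.88 + 507.83 - 477.31 - 265.05 = -358.95
Secondary income: 289.64
Current account = 122.61 + 1655.65 + (-358.95) + 289.64 = 1708.95
(Excluded from the current account — financial account: domestic pension funds' purchases of foreign equities 786.48, borrowing by resident firms from foreign banks 1350.79, increase in resident deposits held at foreign banks 654.34, sale of domestic government bonds to non-residents 2020.03; capital account: capital transfers received from emigrants 105.42.)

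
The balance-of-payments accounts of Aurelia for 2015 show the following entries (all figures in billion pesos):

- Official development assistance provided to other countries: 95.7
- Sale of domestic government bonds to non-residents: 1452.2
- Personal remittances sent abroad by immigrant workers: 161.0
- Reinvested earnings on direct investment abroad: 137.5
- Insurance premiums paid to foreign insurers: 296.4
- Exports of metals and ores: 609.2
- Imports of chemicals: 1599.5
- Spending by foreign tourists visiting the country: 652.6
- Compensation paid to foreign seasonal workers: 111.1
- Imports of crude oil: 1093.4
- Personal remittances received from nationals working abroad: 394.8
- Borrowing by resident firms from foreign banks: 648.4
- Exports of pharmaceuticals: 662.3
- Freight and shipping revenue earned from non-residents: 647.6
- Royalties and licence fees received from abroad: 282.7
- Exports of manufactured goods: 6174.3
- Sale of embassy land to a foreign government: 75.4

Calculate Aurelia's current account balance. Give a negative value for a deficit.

6203.9

Goods: 6174.3 - 1093.4 - 1599.5 + 662.3 + 609.2 = 4752.9
Services: 652.6 + 647.6 + 282.7 - 296.4 = 1286.5
Primary income: 137.5 - 111.1 = 26.4
Secondary income: -161.0 + 394.8 - 95.7 = 138.1
Current account = 4752.9 + 1286.5 + 26.4 + 138.1 = 6203.9
(Excluded from the current account — financial account: sale of domestic government bonds to non-residents 1452.2, borrowing by resident firms from foreign banks 648.4; capital account: sale of embassy land to a foreign government 75.4.)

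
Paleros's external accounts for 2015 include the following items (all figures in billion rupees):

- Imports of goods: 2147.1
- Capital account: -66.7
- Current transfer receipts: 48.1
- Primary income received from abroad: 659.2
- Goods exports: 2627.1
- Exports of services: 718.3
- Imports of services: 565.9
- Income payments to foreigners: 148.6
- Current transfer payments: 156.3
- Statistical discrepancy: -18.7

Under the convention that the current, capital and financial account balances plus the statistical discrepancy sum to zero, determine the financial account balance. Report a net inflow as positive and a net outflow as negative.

Goods balance = 2627.1 - 2147.1 = 480.0
Services balance = 718.3 - 565.9 = 152.4
Trade balance (goods + services) = 480.0 + 152.4 = 632.4
Net primary income = 659.2 - 148.6 = 510.6
Net secondary income = 48.1 - 156.3 = -108.2
Current account = 632.4 + 510.6 + (-108.2) = 1034.8
Financial account = -(1034.8 + (-66.7) + (-18.7)) = -949.4

-949.4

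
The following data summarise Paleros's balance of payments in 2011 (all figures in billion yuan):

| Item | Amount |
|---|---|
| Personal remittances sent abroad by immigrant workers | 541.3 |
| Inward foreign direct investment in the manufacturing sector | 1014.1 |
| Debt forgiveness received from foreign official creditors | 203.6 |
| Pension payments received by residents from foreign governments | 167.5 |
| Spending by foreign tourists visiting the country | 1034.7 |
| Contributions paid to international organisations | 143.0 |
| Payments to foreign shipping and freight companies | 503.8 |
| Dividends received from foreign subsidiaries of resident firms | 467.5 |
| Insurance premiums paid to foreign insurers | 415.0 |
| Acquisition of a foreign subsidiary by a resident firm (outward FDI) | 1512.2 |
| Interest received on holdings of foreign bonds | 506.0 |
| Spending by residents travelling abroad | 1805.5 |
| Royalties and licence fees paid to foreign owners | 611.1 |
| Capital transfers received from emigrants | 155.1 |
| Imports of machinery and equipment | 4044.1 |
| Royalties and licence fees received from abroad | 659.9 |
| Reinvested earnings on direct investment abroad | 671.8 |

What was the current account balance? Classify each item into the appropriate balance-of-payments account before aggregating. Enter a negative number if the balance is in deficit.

Goods: -4044.1
Services: 1034.7 + 659.9 - 503.8 - 415.0 - 1805.5 - 611.1 = -1640.8
Primary income: 506.0 + 671.8 + 467.5 = 1645.3
Secondary income: -143.0 + 167.5 - 541.3 = -516.8
Current account = (-4044.1) + (-1640.8) + 1645.3 + (-516.8) = -4556.4
(Excluded from the current account — financial account: inward foreign direct investment in the manufacturing sector 1014.1, acquisition of a foreign subsidiary by a resident firm (outward FDI) 1512.2; capital account: debt forgiveness received from foreign official creditors 203.6, capital transfers received from emigrants 155.1.)

-4556.4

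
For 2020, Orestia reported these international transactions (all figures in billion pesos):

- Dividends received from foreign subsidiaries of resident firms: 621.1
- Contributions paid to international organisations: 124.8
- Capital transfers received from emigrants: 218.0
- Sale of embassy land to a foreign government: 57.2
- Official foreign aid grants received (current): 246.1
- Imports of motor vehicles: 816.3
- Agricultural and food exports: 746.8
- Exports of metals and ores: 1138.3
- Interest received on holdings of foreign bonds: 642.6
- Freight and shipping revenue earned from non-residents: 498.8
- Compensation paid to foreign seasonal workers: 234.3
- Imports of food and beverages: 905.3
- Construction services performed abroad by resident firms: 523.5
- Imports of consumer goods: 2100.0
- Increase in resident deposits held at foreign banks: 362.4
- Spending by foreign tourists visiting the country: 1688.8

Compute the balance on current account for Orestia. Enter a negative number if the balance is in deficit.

Goods: -2100.0 + 1138.3 + 746.8 - 905.3 - 816.3 = -1936.5
Services: 1688.8 + 498.8 + 523.5 = 2711.1
Primary income: 642.6 + 621.1 - 234.3 = 1029.4
Secondary income: -124.8 + 246.1 = 121.3
Current account = (-1936.5) + 2711.1 + 1029.4 + 121.3 = 1925.3
(Excluded from the current account — capital account: capital transfers received from emigrants 218.0, sale of embassy land to a foreign government 57.2; financial account: increase in resident deposits held at foreign banks 362.4.)

1925.3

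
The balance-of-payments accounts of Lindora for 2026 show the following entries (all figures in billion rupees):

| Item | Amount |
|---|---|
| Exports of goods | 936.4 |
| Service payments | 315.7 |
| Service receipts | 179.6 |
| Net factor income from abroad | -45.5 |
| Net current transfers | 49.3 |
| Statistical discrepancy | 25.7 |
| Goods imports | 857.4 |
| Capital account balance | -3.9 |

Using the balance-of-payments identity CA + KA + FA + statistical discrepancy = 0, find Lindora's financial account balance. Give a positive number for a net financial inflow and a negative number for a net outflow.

31.5

Goods balance = 936.4 - 857.4 = 79.0
Services balance = 179.6 - 315.7 = -136.1
Trade balance (goods + services) = 79.0 + (-136.1) = -57.1
Net primary income = -45.5
Net secondary income = 49.3
Current account = -57.1 + (-45.5) + 49.3 = -53.3
Financial account = -(-53.3 + (-3.9) + 25.7) = 31.5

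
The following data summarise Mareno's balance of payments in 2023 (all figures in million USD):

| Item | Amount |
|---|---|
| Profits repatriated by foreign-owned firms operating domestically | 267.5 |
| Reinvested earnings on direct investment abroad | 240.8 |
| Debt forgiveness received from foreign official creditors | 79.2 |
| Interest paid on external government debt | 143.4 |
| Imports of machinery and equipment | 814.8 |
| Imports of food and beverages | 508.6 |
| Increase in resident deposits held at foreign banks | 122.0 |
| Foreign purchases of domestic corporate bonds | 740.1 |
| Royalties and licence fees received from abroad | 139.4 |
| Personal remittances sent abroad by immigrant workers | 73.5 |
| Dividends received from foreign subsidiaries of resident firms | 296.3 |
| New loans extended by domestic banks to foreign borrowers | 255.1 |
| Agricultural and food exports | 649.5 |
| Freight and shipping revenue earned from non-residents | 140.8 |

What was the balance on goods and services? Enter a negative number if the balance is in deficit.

-393.7

Goods: 649.5 - 508.6 - 814.8 = -673.9
Services: 139.4 + 140.8 = 280.2
Trade balance = -673.9 + 280.2 = -393.7
(Excluded from the trade balance — primary income: profits repatriated by foreign-owned firms operating domestically 267.5, reinvested earnings on direct investment abroad 240.8, interest paid on external government debt 143.4, dividends received from foreign subsidiaries of resident firms 296.3; capital account: debt forgiveness received from foreign official creditors 79.2; financial account: increase in resident deposits held at foreign banks 122.0, foreign purchases of domestic corporate bonds 740.1, new loans extended by domestic banks to foreign borrowers 255.1; secondary income: personal remittances sent abroad by immigrant workers 73.5.)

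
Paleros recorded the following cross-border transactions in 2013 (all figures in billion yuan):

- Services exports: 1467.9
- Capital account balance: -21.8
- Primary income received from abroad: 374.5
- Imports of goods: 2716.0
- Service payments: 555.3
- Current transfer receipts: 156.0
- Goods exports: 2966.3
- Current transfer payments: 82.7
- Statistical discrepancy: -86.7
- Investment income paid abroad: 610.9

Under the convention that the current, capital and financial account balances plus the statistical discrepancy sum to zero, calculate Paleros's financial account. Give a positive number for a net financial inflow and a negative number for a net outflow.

-891.3

Goods balance = 2966.3 - 2716.0 = 250.3
Services balance = 1467.9 - 555.3 = 912.6
Trade balance (goods + services) = 250.3 + 912.6 = 1162.9
Net primary income = 374.5 - 610.9 = -236.4
Net secondary income = 156.0 - 82.7 = 73.3
Current account = 1162.9 + (-236.4) + 73.3 = 999.8
Financial account = -(999.8 + (-21.8) + (-86.7)) = -891.3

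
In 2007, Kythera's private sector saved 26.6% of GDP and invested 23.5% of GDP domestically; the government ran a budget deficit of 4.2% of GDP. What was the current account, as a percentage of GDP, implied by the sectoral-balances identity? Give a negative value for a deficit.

-1.1

By the sectoral-balances identity, CA = (S_private - I) + (T - G).
Private balance = 26.6 - 23.5 = 3.1
Government balance (T - G) = -4.2
CA = 3.1 + (-4.2) = -1.1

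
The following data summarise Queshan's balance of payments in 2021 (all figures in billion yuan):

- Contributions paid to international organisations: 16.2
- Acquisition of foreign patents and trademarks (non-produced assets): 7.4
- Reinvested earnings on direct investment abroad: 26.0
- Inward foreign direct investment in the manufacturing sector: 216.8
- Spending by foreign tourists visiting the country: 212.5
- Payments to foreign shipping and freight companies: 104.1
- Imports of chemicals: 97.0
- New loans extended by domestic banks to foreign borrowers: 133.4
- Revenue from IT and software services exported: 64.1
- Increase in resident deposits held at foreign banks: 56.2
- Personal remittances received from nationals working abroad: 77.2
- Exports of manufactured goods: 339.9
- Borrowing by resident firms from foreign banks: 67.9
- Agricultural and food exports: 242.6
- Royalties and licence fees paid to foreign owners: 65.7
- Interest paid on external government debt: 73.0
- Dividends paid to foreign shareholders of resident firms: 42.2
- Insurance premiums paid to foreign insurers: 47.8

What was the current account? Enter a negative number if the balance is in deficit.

516.3

Goods: -97.0 + 339.9 + 242.6 = 485.5
Services: -104.1 + 64.1 - 65.7 - 47.8 + 212.5 = 59.0
Primary income: -73.0 - 42.2 + 26.0 = -89.2
Secondary income: 77.2 - 16.2 = 61.0
Current account = 485.5 + 59.0 + (-89.2) + 61.0 = 516.3
(Excluded from the current account — capital account: acquisition of foreign patents and trademarks (non-produced assets) 7.4; financial account: inward foreign direct investment in the manufacturing sector 216.8, new loans extended by domestic banks to foreign borrowers 133.4, increase in resident deposits held at foreign banks 56.2, borrowing by resident firms from foreign banks 67.9.)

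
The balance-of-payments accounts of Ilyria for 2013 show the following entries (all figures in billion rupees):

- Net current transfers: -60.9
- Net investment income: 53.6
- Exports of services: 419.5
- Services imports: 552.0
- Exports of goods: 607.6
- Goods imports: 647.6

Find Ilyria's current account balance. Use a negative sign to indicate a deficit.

Goods balance = 607.6 - 647.6 = -40.0
Services balance = 419.5 - 552.0 = -132.5
Trade balance (goods + services) = -40.0 + (-132.5) = -172.5
Net primary income = 53.6
Net secondary income = -60.9
Current account = -172.5 + 53.6 + (-60.9) = -179.8

-179.8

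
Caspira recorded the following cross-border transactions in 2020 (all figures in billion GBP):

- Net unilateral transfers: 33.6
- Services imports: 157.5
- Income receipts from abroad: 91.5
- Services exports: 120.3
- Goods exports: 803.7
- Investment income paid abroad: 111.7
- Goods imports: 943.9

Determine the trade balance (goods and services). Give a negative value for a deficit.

-177.4

Goods balance = 803.7 - 943.9 = -140.2
Services balance = 120.3 - 157.5 = -37.2
Trade balance (goods + services) = -140.2 + (-37.2) = -177.4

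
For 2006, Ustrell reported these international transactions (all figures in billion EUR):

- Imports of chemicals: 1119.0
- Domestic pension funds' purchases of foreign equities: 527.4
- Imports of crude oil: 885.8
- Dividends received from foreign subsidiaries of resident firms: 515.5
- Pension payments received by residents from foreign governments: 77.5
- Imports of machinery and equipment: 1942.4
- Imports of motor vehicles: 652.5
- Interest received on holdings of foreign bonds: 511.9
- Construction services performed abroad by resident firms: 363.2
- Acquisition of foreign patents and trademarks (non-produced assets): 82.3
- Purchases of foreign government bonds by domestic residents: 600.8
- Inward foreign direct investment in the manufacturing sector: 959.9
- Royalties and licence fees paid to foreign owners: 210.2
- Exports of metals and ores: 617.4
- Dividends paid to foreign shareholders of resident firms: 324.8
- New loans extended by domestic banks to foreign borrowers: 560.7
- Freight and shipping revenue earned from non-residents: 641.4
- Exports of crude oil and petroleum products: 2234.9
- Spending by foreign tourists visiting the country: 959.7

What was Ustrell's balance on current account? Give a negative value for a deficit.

786.8

Goods: 2234.9 - 1119.0 - 1942.4 + 617.4 - 652.5 - 885.8 = -1747.4
Services: 959.7 + 363.2 - 210.2 + 641.4 = 1754.1
Primary income: -324.8 + 511.9 + 515.5 = 702.6
Secondary income: 77.5
Current account = (-1747.4) + 1754.1 + 702.6 + 77.5 = 786.8
(Excluded from the current account — financial account: domestic pension funds' purchases of foreign equities 527.4, purchases of foreign government bonds by domestic residents 600.8, inward foreign direct investment in the manufacturing sector 959.9, new loans extended by domestic banks to foreign borrowers 560.7; capital account: acquisition of foreign patents and trademarks (non-produced assets) 82.3.)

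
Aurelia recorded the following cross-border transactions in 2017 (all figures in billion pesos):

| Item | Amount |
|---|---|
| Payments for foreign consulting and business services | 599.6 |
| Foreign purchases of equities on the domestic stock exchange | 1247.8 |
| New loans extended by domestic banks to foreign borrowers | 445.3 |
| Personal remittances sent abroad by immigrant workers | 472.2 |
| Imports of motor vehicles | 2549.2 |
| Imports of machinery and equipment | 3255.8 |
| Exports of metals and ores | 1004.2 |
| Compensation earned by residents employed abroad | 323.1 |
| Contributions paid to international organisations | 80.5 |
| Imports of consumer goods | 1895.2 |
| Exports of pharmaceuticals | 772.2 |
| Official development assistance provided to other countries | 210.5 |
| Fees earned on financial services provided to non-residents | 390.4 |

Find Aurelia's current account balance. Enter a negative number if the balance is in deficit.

Goods: 1004.2 - 2549.2 - 3255.8 - 1895.2 + 772.2 = -5923.8
Services: -599.6 + 390.4 = -209.2
Primary income: 323.1
Secondary income: -80.5 - 472.2 - 210.5 = -763.2
Current account = (-5923.8) + (-209.2) + 323.1 + (-763.2) = -6573.1
(Excluded from the current account — financial account: foreign purchases of equities on the domestic stock exchange 1247.8, new loans extended by domestic banks to foreign borrowers 445.3.)

-6573.1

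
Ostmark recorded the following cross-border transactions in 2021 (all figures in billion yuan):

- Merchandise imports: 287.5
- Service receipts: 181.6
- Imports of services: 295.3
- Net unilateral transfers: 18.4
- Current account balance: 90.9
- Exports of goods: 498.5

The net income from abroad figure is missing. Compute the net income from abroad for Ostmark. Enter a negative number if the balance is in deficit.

Current account = goods balance + services balance + net primary income + net secondary income
Sum of the known components = 115.7
Net income from abroad = CA - (known components) = 90.9 - 115.7 = -24.8

-24.8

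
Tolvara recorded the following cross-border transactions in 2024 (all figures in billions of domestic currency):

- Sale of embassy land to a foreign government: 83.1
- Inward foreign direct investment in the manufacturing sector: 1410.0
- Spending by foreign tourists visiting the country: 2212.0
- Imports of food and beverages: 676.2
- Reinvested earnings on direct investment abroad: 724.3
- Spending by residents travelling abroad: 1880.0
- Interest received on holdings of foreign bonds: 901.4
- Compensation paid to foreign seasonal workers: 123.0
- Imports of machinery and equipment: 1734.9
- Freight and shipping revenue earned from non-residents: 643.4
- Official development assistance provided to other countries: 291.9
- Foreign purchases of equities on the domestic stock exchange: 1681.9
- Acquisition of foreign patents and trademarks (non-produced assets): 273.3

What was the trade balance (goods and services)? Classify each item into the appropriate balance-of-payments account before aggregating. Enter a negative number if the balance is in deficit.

-1435.7

Goods: -1734.9 - 676.2 = -2411.1
Services: 643.4 + 2212.0 - 1880.0 = 975.4
Trade balance = -2411.1 + 975.4 = -1435.7
(Excluded from the trade balance — capital account: sale of embassy land to a foreign government 83.1, acquisition of foreign patents and trademarks (non-produced assets) 273.3; financial account: inward foreign direct investment in the manufacturing sector 1410.0, foreign purchases of equities on the domestic stock exchange 1681.9; primary income: reinvested earnings on direct investment abroad 724.3, interest received on holdings of foreign bonds 901.4, compensation paid to foreign seasonal workers 123.0; secondary income: official development assistance provided to other countries 291.9.)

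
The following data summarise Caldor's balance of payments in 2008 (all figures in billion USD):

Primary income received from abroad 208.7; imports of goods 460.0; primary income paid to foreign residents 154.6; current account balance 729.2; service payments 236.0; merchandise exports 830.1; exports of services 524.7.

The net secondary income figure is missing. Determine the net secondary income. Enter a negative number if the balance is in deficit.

Current account = goods balance + services balance + net primary income + net secondary income
Sum of the known components = 712.9
Net secondary income = CA - (known components) = 729.2 - 712.9 = 16.3

16.3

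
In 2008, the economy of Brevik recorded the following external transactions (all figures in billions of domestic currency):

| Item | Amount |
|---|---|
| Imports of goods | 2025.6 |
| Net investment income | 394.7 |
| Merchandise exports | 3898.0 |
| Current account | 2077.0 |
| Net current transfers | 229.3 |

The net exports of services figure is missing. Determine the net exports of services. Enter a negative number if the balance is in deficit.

-419.4

Current account = goods balance + services balance + net primary income + net secondary income
Sum of the known components = 2496.4
Net exports of services = CA - (known components) = 2077.0 - 2496.4 = -419.4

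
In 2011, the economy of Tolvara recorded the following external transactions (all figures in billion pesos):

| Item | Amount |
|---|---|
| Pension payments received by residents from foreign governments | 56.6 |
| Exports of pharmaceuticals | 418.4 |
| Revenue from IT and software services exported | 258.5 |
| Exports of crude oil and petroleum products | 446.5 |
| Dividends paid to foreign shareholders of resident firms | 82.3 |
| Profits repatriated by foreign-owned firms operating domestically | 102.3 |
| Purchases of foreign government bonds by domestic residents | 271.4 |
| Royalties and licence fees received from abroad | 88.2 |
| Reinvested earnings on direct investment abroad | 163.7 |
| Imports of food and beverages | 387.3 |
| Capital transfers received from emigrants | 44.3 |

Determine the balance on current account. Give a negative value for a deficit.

Goods: -387.3 + 446.5 + 418.4 = 477.6
Services: 258.5 + 88.2 = 346.7
Primary income: -102.3 - 82.3 + 163.7 = -20.9
Secondary income: 56.6
Current account = 477.6 + 346.7 + (-20.9) + 56.6 = 860.0
(Excluded from the current account — financial account: purchases of foreign government bonds by domestic residents 271.4; capital account: capital transfers received from emigrants 44.3.)

860.0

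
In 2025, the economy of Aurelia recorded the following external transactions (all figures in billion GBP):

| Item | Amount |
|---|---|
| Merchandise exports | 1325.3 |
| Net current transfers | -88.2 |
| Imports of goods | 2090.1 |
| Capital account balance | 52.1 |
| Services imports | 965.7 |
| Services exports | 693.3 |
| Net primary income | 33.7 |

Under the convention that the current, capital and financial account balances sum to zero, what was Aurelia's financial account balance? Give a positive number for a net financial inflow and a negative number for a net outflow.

Goods balance = 1325.3 - 2090.1 = -764.8
Services balance = 693.3 - 965.7 = -272.4
Trade balance (goods + services) = -764.8 + (-272.4) = -1037.2
Net primary income = 33.7
Net secondary income = -88.2
Current account = -1037.2 + 33.7 + (-88.2) = -1091.7
Financial account = -(-1091.7 + 52.1) = 1039.6

1039.6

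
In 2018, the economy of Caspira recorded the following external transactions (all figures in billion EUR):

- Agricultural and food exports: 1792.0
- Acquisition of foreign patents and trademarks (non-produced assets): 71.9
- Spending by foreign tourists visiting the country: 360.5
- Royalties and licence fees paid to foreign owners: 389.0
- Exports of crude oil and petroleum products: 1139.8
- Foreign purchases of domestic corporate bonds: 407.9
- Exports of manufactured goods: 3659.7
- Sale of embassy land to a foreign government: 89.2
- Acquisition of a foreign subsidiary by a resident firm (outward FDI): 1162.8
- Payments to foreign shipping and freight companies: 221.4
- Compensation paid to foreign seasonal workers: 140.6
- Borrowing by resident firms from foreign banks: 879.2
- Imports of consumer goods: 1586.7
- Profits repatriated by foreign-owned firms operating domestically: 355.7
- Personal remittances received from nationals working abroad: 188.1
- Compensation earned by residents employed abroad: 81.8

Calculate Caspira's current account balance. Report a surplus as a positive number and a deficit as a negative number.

4528.5

Goods: -1586.7 + 1139.8 + 3659.7 + 1792.0 = 5004.8
Services: -221.4 - 389.0 + 360.5 = -249.9
Primary income: -355.7 - 140.6 + 81.8 = -414.5
Secondary income: 188.1
Current account = 5004.8 + (-249.9) + (-414.5) + 188.1 = 4528.5
(Excluded from the current account — capital account: acquisition of foreign patents and trademarks (non-produced assets) 71.9, sale of embassy land to a foreign government 89.2; financial account: foreign purchases of domestic corporate bonds 407.9, acquisition of a foreign subsidiary by a resident firm (outward FDI) 1162.8, borrowing by resident firms from foreign banks 879.2.)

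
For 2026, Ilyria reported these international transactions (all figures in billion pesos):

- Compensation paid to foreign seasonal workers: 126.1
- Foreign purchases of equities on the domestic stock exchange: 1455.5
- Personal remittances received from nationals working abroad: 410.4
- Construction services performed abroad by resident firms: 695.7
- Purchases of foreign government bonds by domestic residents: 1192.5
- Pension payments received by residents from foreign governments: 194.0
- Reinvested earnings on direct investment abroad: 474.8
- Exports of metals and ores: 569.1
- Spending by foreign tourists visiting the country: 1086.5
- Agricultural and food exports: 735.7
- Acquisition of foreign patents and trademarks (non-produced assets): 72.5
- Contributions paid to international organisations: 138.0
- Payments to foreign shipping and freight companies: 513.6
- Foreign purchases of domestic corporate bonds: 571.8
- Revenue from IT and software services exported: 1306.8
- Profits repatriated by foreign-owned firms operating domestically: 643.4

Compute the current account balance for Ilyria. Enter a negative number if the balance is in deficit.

4051.9

Goods: 735.7 + 569.1 = 1304.8
Services: 1086.5 + 1306.8 - 513.6 + 695.7 = 2575.4
Primary income: -643.4 - 126.1 + 474.8 = -294.7
Secondary income: -138.0 + 410.4 + 194.0 = 466.4
Current account = 1304.8 + 2575.4 + (-294.7) + 466.4 = 4051.9
(Excluded from the current account — financial account: foreign purchases of equities on the domestic stock exchange 1455.5, purchases of foreign government bonds by domestic residents 1192.5, foreign purchases of domestic corporate bonds 571.8; capital account: acquisition of foreign patents and trademarks (non-produced assets) 72.5.)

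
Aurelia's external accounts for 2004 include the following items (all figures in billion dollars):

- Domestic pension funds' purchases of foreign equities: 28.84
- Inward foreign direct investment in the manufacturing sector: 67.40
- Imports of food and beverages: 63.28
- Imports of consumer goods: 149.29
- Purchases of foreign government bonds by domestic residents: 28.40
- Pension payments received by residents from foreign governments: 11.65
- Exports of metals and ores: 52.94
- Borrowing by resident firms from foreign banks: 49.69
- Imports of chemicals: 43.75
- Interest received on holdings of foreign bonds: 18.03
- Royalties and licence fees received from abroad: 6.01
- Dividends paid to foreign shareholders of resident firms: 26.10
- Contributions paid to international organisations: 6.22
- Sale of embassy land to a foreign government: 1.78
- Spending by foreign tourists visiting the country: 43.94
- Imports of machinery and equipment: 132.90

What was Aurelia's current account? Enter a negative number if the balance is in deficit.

-288.97

Goods: 52.94 - 63.28 - 149.29 - 132.90 - 43.75 = -336.28
Services: 43.94 + 6.01 = 49.95
Primary income: 18.03 - 26.10 = -8.07
Secondary income: 11.65 - 6.22 = 5.43
Current account = (-336.28) + 49.95 + (-8.07) + 5.43 = -288.97
(Excluded from the current account — financial account: domestic pension funds' purchases of foreign equities 28.84, inward foreign direct investment in the manufacturing sector 67.40, purchases of foreign government bonds by domestic residents 28.40, borrowing by resident firms from foreign banks 49.69; capital account: sale of embassy land to a foreign government 1.78.)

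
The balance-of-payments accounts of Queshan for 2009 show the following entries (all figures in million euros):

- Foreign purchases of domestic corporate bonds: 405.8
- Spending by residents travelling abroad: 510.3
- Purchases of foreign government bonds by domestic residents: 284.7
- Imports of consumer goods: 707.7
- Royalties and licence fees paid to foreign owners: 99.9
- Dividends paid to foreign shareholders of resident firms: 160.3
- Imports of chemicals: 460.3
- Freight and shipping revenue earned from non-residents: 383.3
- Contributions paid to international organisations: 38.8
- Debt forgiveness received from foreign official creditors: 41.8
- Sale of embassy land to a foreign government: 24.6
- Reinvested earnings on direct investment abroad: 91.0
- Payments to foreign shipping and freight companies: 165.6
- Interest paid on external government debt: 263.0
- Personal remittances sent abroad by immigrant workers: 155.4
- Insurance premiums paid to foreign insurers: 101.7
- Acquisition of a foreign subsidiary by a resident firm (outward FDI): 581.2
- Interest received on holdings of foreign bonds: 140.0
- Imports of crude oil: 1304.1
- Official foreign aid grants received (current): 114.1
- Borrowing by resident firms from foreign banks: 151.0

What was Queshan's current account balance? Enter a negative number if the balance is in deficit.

-3238.7

Goods: -1304.1 - 460.3 - 707.7 = -2472.1
Services: -510.3 - 101.7 + 383.3 - 165.6 - 99.9 = -494.2
Primary income: -263.0 - 160.3 + 140.0 + 91.0 = -192.3
Secondary income: -38.8 + 114.1 - 155.4 = -80.1
Current account = (-2472.1) + (-494.2) + (-192.3) + (-80.1) = -3238.7
(Excluded from the current account — financial account: foreign purchases of domestic corporate bonds 405.8, purchases of foreign government bonds by domestic residents 284.7, acquisition of a foreign subsidiary by a resident firm (outward FDI) 581.2, borrowing by resident firms from foreign banks 151.0; capital account: debt forgiveness received from foreign official creditors 41.8, sale of embassy land to a foreign government 24.6.)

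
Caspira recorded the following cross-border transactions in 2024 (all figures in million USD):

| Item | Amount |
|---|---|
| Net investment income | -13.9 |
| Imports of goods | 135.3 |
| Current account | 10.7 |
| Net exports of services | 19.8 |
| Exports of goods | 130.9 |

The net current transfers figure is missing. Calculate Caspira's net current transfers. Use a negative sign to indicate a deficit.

9.2

Current account = goods balance + services balance + net primary income + net secondary income
Sum of the known components = 1.5
Net current transfers = CA - (known components) = 10.7 - 1.5 = 9.2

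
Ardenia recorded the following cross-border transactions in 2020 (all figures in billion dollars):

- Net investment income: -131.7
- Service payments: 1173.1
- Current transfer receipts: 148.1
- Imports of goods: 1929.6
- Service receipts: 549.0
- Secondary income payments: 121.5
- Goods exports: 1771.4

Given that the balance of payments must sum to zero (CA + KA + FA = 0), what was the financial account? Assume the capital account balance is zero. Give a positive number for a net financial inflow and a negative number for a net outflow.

887.4

Goods balance = 1771.4 - 1929.6 = -158.2
Services balance = 549.0 - 1173.1 = -624.1
Trade balance (goods + services) = -158.2 + (-624.1) = -782.3
Net primary income = -131.7
Net secondary income = 148.1 - 121.5 = 26.6
Current account = -782.3 + (-131.7) + 26.6 = -887.4
Financial account = -(-887.4) = 887.4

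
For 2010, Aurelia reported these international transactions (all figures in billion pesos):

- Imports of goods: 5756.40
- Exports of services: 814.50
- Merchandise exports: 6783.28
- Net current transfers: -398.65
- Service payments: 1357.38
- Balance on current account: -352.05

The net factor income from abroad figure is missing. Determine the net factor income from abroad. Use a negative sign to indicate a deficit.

-437.40

Current account = goods balance + services balance + net primary income + net secondary income
Sum of the known components = 85.35
Net factor income from abroad = CA - (known components) = -352.05 - 85.35 = -437.40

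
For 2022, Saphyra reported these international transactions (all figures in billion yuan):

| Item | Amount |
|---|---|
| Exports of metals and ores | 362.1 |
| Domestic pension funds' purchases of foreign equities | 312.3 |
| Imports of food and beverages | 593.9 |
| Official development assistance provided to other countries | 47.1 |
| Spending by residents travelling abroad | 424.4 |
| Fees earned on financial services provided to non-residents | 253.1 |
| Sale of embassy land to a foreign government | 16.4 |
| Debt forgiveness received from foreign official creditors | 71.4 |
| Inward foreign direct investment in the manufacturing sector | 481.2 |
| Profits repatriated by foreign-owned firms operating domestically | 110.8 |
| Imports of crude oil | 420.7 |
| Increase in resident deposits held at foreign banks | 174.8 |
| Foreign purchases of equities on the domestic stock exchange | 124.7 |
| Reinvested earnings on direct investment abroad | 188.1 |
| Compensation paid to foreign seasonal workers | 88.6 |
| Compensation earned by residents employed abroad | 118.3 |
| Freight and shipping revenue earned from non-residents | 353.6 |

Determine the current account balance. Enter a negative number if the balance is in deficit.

-410.3

Goods: -593.9 + 362.1 - 420.7 = -652.5
Services: -424.4 + 353.6 + 253.1 = 182.3
Primary income: -88.6 - 110.8 + 118.3 + 188.1 = 107.0
Secondary income: -47.1
Current account = (-652.5) + 182.3 + 107.0 + (-47.1) = -410.3
(Excluded from the current account — financial account: domestic pension funds' purchases of foreign equities 312.3, inward foreign direct investment in the manufacturing sector 481.2, increase in resident deposits held at foreign banks 174.8, foreign purchases of equities on the domestic stock exchange 124.7; capital account: sale of embassy land to a foreign government 16.4, debt forgiveness received from foreign official creditors 71.4.)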